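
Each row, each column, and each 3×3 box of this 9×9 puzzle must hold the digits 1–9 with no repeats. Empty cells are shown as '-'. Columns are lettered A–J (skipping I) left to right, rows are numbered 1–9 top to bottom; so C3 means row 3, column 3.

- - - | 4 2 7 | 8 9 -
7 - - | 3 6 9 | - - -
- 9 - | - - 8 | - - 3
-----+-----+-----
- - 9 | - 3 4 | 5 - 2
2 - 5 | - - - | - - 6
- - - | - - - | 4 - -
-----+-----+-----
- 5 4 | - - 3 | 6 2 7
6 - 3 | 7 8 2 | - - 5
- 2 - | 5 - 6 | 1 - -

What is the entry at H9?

3

J1 = 1: row 1 has {2,4,7,8,9}; col 9 has {2,3,5,6,7}; box has {3,8,9} → only 1 remains.
G2 = 2: row 2 has {3,6,7,9}; col 7 has {1,4,5,6,8}; box has {1,3,8,9} → only 2 remains.
J2 = 4: row 2 has {2,3,6,7,9}; col 9 has {1,2,3,5,6,7}; box has {1,2,3,8,9} → only 4 remains.
D3 = 1: row 3 has {3,8,9}; col 4 has {3,4,5,7}; box has {2,3,4,6,7,8,9} → only 1 remains.
E3 = 5: row 3 has {1,3,8,9}; col 5 has {2,3,6,8}; box has {1,2,3,4,6,7,8,9} → only 5 remains.
G3 = 7: row 3 has {1,3,5,8,9}; col 7 has {1,2,4,5,6,8}; box has {1,2,3,4,8,9} → only 7 remains.
H3 = 6: row 3 has {1,3,5,7,8,9}; col 8 has {2,9}; box has {1,2,3,4,7,8,9} → only 6 remains.
F5 = 1: row 5 has {2,5,6}; col 6 has {2,3,4,6,7,8,9}; box has {3,4} → only 1 remains.
F6 = 5: row 6 has {4}; col 6 has {1,2,3,4,6,7,8,9}; box has {1,3,4} → only 5 remains.
D7 = 9: row 7 has {2,3,4,5,6,7}; col 4 has {1,3,4,5,7}; box has {2,3,5,6,7,8} → only 9 remains.
E7 = 1: row 7 has {2,3,4,5,6,7,9}; col 5 has {2,3,5,6,8}; box has {2,3,5,6,7,8,9} → only 1 remains.
B8 = 1: row 8 has {2,3,5,6,7,8}; col 2 has {2,5,9}; box has {2,3,4,5,6} → only 1 remains.
G8 = 9: row 8 has {1,2,3,5,6,7,8}; col 7 has {1,2,4,5,6,7,8}; box has {1,2,5,6,7} → only 9 remains.
H8 = 4: row 8 has {1,2,3,5,6,7,8,9}; col 8 has {2,6,9}; box has {1,2,5,6,7,9} → only 4 remains.
E9 = 4: row 9 has {1,2,5,6}; col 5 has {1,2,3,5,6,8}; box has {1,2,3,5,6,7,8,9} → only 4 remains.
J9 = 8: row 9 has {1,2,4,5,6}; col 9 has {1,2,3,4,5,6,7}; box has {1,2,4,5,6,7,9} → only 8 remains.
C1 = 6: row 1 has {1,2,4,7,8,9}; col 3 has {3,4,5,9}; box has {7,9} → only 6 remains.
B2 = 8: row 2 has {2,3,4,6,7,9}; col 2 has {1,2,5,9}; box has {6,7,9} → only 8 remains.
C2 = 1: row 2 has {2,3,4,6,7,8,9}; col 3 has {3,4,5,6,9}; box has {6,7,8,9} → only 1 remains.
H2 = 5: row 2 has {1,2,3,4,6,7,8,9}; col 8 has {2,4,6,9}; box has {1,2,3,4,6,7,8,9} → only 5 remains.
A3 = 4: row 3 has {1,3,5,6,7,8,9}; col 1 has {2,6,7}; box has {1,6,7,8,9} → only 4 remains.
C3 = 2: row 3 has {1,3,4,5,6,7,8,9}; col 3 has {1,3,4,5,6,9}; box has {1,4,6,7,8,9} → only 2 remains.
D5 = 8: row 5 has {1,2,5,6}; col 4 has {1,3,4,5,7,9}; box has {1,3,4,5} → only 8 remains.
G5 = 3: row 5 has {1,2,5,6,8}; col 7 has {1,2,4,5,6,7,8,9}; box has {2,4,5,6} → only 3 remains.
H5 = 7: row 5 has {1,2,3,5,6,8}; col 8 has {2,4,5,6,9}; box has {2,3,4,5,6} → only 7 remains.
J6 = 9: row 6 has {4,5}; col 9 has {1,2,3,4,5,6,7,8}; box has {2,3,4,5,6,7} → only 9 remains.
A7 = 8: row 7 has {1,2,3,4,5,6,7,9}; col 1 has {2,4,6,7}; box has {1,2,3,4,5,6} → only 8 remains.
A9 = 9: row 9 has {1,2,4,5,6,8}; col 1 has {2,4,6,7,8}; box has {1,2,3,4,5,6,8} → only 9 remains.
C9 = 7: row 9 has {1,2,4,5,6,8,9}; col 3 has {1,2,3,4,5,6,9}; box has {1,2,3,4,5,6,8,9} → only 7 remains.
H9 = 3: row 9 has {1,2,4,5,6,7,8,9}; col 8 has {2,4,5,6,7,9}; box has {1,2,4,5,6,7,8,9} → only 3 remains.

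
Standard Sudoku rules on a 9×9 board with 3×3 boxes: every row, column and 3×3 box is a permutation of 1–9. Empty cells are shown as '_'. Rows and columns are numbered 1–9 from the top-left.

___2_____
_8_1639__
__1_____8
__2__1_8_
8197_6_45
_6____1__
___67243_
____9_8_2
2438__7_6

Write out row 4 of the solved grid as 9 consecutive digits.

752941683

row 9, column 6 = 5 (sole candidate).
row 8, column 6 = 4 (sole candidate).
row 9, column 5 = 1 (sole candidate).
row 9, column 8 = 9 (sole candidate).
row 7, column 9 = 1 (sole candidate).
row 8, column 4 = 3 (sole candidate).
row 8, column 8 = 5 (sole candidate).
row 8, column 2 = 7 (sole candidate).
row 8, column 3 = 6 (sole candidate).
row 8, column 1 = 1 (sole candidate).
row 1, column 8 = 1 (hidden single in row 1).
row 2, column 8 = 2 (hidden single in row 2).
row 6, column 8 = 7 (sole candidate).
row 3, column 8 = 6 (sole candidate).
row 1, column 1 = 6 (hidden single in row 1).
row 3, column 2 = 2 (hidden single in row 3).
row 4, column 7 = 6: in row 4, 6 can only go here (every other open cell in that row sees a 6).
row 4, column 1 = 7: in row 4, 7 can only go here (every other open cell in that row sees a 7).
row 3, column 6 = 7 (hidden single in row 3).
row 6, column 5 = 2 (hidden single in row 6).
row 5, column 5 = 3 (sole candidate).
row 5, column 7 = 2 (sole candidate).
row 6, column 6 = 8 (hidden single in row 6).
row 1, column 6 = 9 (sole candidate).
row 1, column 5 = 8 (hidden single in row 1).
row 3, column 1 = 9 (hidden single in row 3).
row 7, column 1 = 5 (sole candidate).
row 7, column 2 = 9 (sole candidate).
row 7, column 3 = 8 (sole candidate).
row 2, column 1 = 4 (sole candidate).
row 2, column 9 = 7 (sole candidate).
row 6, column 1 = 3 (sole candidate).
row 6, column 9 = 9 (sole candidate).
row 2, column 3 = 5 (sole candidate).
row 4, column 2 = 5: row 4 has {1,2,6,7,8}; col 2 has {1,2,4,6,7,8,9}; box has {1,2,3,6,7,8,9} → only 5 remains.
row 4, column 5 = 4: row 4 has {1,2,5,6,7,8}; col 5 has {1,2,3,6,7,8,9}; box has {1,2,3,6,7,8} → only 4 remains.
row 4, column 9 = 3: row 4 has {1,2,4,5,6,7,8}; col 9 has {1,2,5,6,7,8,9}; box has {1,2,4,5,6,7,8,9} → only 3 remains.
row 6, column 3 = 4 (sole candidate).
row 6, column 4 = 5 (sole candidate).
row 1, column 2 = 3 (sole candidate).
row 1, column 3 = 7 (sole candidate).
row 1, column 7 = 5 (sole candidate).
row 1, column 9 = 4 (sole candidate).
row 3, column 4 = 4 (sole candidate).
row 3, column 5 = 5 (sole candidate).
row 3, column 7 = 3 (sole candidate).
row 4, column 4 = 9: row 4 has {1,2,3,4,5,6,7,8}; col 4 has {1,2,3,4,5,6,7,8}; box has {1,2,3,4,5,6,7,8} → only 9 remains.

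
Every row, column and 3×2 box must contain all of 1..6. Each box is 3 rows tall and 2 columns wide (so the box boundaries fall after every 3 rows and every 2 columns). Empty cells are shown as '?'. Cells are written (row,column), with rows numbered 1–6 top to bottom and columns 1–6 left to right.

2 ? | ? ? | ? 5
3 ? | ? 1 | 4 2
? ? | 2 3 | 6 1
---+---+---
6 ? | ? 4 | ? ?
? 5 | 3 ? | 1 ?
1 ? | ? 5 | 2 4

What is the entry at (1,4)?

(1,4) = 6: row 1 has {2,5}; col 4 has {1,3,4,5}; box has {1,2,3} → only 6 remains.

6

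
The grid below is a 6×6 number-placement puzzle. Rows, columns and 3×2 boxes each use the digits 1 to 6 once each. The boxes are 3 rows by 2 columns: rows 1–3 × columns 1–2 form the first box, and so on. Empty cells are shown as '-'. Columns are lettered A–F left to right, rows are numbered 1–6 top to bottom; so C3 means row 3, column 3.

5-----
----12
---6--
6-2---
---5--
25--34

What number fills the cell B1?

1

E4 = 5: row 4 has {2,6}; col 5 has {1,3}; box has {3,4} → only 5 remains.
F4 = 1: row 4 has {2,5,6}; col 6 has {2,4}; box has {3,4,5} → only 1 remains.
F5 = 6: row 5 has {5}; col 6 has {1,2,4}; box has {1,3,4,5} → only 6 remains.
D6 = 1: row 6 has {2,3,4,5}; col 4 has {5,6}; box has {2,5} → only 1 remains.
F1 = 3: row 1 has {5}; col 6 has {1,2,4,6}; box has {1,2} → only 3 remains.
E3 = 4: row 3 has {6}; col 5 has {1,3,5}; box has {1,2,3} → only 4 remains.
F3 = 5: row 3 has {4,6}; col 6 has {1,2,3,4,6}; box has {1,2,3,4} → only 5 remains.
E5 = 2: row 5 has {5,6}; col 5 has {1,3,4,5}; box has {1,3,4,5,6} → only 2 remains.
C6 = 6: row 6 has {1,2,3,4,5}; col 3 has {2}; box has {1,2,5} → only 6 remains.
E1 = 6: row 1 has {3,5}; col 5 has {1,2,3,4,5}; box has {1,2,3,4,5} → only 6 remains.
C2 = 5: in row 2, 5 can only go here (every other open cell in that row sees a 5).
B2 = 6: in row 2, 6 can only go here (every other open cell in that row sees a 6).
B3 = 2: in row 3, 2 can only go here (every other open cell in that row sees a 2).
D1 = 2: in row 1, 2 can only go here (every other open cell in that row sees a 2).
Singles propagation stalls; B1 is still open with candidates {1,4}.
  Try B1 = 4: this forces C1=1, A2=3, D2=4; then row 4 has no cell left for 4 — contradiction.
So B1 = 1.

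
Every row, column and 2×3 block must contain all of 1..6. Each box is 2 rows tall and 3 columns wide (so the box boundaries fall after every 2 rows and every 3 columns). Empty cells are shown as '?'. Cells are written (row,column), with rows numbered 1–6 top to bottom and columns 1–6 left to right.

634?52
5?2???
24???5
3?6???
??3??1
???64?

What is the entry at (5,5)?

(1,4) = 1: row 1 has {2,3,4,5,6}; col 4 has {6}; box has {2,5} → only 1 remains.
(2,2) = 1: row 2 has {2,5}; col 2 has {3,4}; box has {2,3,4,5,6} → only 1 remains.
(3,3) = 1: row 3 has {2,4,5}; col 3 has {2,3,4,6}; box has {2,3,4,6} → only 1 remains.
(3,4) = 3: row 3 has {1,2,4,5}; col 4 has {1,6}; box has {5} → only 3 remains.
(3,5) = 6: row 3 has {1,2,3,4,5}; col 5 has {4,5}; box has {3,5} → only 6 remains.
(4,2) = 5: row 4 has {3,6}; col 2 has {1,3,4}; box has {1,2,3,4,6} → only 5 remains.
(4,6) = 4: row 4 has {3,5,6}; col 6 has {1,2,5}; box has {3,5,6} → only 4 remains.
(5,1) = 4: row 5 has {1,3}; col 1 has {2,3,5,6}; box has {3} → only 4 remains.
(5,5) = 2: row 5 has {1,3,4}; col 5 has {4,5,6}; box has {1,4,6} → only 2 remains.

2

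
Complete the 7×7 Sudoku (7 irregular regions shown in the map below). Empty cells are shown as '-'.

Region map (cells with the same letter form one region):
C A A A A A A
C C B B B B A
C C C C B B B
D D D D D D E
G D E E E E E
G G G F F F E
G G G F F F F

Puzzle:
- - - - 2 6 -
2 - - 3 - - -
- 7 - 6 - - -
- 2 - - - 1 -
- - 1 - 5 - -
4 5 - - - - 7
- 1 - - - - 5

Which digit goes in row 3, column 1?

row 2, column 2 = 4 (sole candidate).
row 2, column 7 = 1 (sole candidate).
row 1, column 2 = 3 (sole candidate).
row 1, column 7 = 4 (sole candidate).
row 3, column 7 = 2 (sole candidate).
row 5, column 2 = 6 (sole candidate).
row 5, column 7 = 3 (sole candidate).
row 4, column 7 = 6 (sole candidate).
row 5, column 1 = 7 (sole candidate).
row 1, column 1 = 1 (hidden single in row 1).
row 3, column 5 = 1 (hidden single in row 3).
row 3, column 6 = 4 (hidden single in row 3).
row 5, column 6 = 2 (sole candidate).
row 6, column 6 = 3 (sole candidate).
row 7, column 6 = 7 (sole candidate).
row 2, column 6 = 5 (sole candidate).
row 5, column 4 = 4 (sole candidate).
row 6, column 5 = 6 (sole candidate).
row 7, column 4 = 2 (sole candidate).
row 7, column 5 = 4 (sole candidate).
row 2, column 5 = 7 (sole candidate).
row 4, column 5 = 3 (sole candidate).
row 6, column 3 = 2 (sole candidate).
row 6, column 4 = 1 (sole candidate).
row 2, column 3 = 6 (sole candidate).
row 4, column 1 = 5 (sole candidate).
row 4, column 4 = 7 (sole candidate).
row 7, column 3 = 3 (sole candidate).
row 1, column 4 = 5 (sole candidate).
row 3, column 1 = 3: row 3 has {1,2,4,6,7}; col 1 has {1,2,4,5,7}; region has {1,2,4,6,7} → only 3 remains.

3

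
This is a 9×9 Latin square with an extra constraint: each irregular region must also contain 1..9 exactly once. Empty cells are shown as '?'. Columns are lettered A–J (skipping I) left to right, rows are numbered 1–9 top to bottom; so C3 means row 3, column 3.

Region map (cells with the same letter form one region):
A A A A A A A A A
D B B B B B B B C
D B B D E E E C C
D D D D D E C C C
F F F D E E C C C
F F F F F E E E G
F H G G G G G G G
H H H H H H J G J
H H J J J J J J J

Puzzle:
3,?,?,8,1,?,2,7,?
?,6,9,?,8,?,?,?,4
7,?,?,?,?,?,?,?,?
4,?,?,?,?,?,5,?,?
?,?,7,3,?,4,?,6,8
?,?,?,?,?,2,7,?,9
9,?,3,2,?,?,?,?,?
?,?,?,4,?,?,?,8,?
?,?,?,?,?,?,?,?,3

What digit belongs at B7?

8

J4 = 7: in row 4, 7 can only go here (every other open cell in that row sees a 7).
B7 = 8: in row 7, 8 can only go here (every other open cell in that row sees an 8).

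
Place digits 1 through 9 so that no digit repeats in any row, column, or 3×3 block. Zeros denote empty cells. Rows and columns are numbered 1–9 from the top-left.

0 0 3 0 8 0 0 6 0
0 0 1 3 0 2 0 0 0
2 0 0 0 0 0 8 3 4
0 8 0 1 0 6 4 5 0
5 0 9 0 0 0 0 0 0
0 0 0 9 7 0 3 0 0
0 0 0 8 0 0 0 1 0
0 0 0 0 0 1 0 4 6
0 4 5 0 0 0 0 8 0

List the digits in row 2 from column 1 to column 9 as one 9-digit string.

861342795

r6c8 = 2 (sole candidate).
r5c8 = 7 (sole candidate).
r2c8 = 9: row 2 has {1,2,3}; col 8 has {1,2,3,4,5,6,7,8}; box has {3,4,6,8} → only 9 remains.
r4c9 = 9 (sole candidate).
r2c1 = 8: in row 2, 8 can only go here (every other open cell in that row sees an 8).
r2c5 = 4: in row 2, 4 can only go here (every other open cell in that row sees a 4).
r1c1 = 4 (hidden single in row 1).
r2c2 = 6: in row 2, 6 can only go here (every other open cell in that row sees a 6).
r3c3 = 7 (sole candidate).
r4c3 = 2 (sole candidate).
r4c5 = 3 (sole candidate).
r5c5 = 2 (sole candidate).
r6c2 = 1 (sole candidate).
r6c9 = 8 (sole candidate).
r7c3 = 6 (sole candidate).
r8c3 = 8 (sole candidate).
r4c1 = 7 (sole candidate).
r5c2 = 3 (sole candidate).
r5c4 = 4 (sole candidate).
r5c6 = 8 (sole candidate).
r5c9 = 1 (sole candidate).
r6c1 = 6 (sole candidate).
r6c3 = 4 (sole candidate).
r6c6 = 5 (sole candidate).
r3c6 = 9 (sole candidate).
r5c7 = 6 (sole candidate).
r1c6 = 7 (sole candidate).
r3c2 = 5 (sole candidate).
r3c4 = 6 (sole candidate).
r3c5 = 1 (sole candidate).
r9c6 = 3 (sole candidate).
r1c2 = 9 (sole candidate).
r1c4 = 5 (sole candidate).
r1c9 = 2 (sole candidate).
r7c6 = 4 (sole candidate).
r9c9 = 7 (sole candidate).
r1c7 = 1 (sole candidate).
r2c9 = 5: row 2 has {1,2,3,4,6,8,9}; col 9 has {1,2,4,6,7,8,9}; box has {1,2,3,4,6,8,9} → only 5 remains.
r7c9 = 3 (sole candidate).
r9c4 = 2 (sole candidate).
r9c7 = 9 (sole candidate).
r2c7 = 7: row 2 has {1,2,3,4,5,6,8,9}; col 7 has {1,3,4,6,8,9}; box has {1,2,3,4,5,6,8,9} → only 7 remains.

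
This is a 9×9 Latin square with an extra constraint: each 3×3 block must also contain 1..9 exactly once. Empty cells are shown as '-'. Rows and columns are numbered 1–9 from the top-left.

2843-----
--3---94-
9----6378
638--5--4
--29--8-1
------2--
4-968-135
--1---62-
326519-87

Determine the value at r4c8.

r1c7 = 5 (sole candidate).
r1c9 = 6 (sole candidate).
r2c9 = 2 (sole candidate).
r3c3 = 5 (sole candidate).
r4c7 = 7 (sole candidate).
r4c8 = 9: row 4 has {3,4,5,6,7,8}; col 8 has {2,3,4,7,8}; box has {1,2,4,7,8} → only 9 remains.

9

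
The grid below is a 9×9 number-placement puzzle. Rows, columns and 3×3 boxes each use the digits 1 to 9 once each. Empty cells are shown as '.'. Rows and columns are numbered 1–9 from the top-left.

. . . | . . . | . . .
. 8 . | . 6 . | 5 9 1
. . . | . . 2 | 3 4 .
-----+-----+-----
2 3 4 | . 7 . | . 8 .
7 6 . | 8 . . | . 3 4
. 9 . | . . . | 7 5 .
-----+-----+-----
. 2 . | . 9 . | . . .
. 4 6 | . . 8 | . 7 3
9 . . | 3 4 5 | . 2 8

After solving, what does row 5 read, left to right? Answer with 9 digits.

765819234

R1C8 = 6: row 1 has {}; col 8 has {2,3,4,5,7,8,9}; box has {1,3,4,5,9} → only 6 remains.
R3C9 = 7: row 3 has {2,3,4}; col 9 has {1,3,4,8}; box has {1,3,4,5,6,9} → only 7 remains.
R7C8 = 1: row 7 has {2,9}; col 8 has {2,3,4,5,6,7,8,9}; box has {2,3,7,8} → only 1 remains.
R8C7 = 9: row 8 has {3,4,6,7,8}; col 7 has {3,5,7}; box has {1,2,3,7,8} → only 9 remains.
R9C7 = 6: row 9 has {2,3,4,5,8,9}; col 7 has {3,5,7,9}; box has {1,2,3,7,8,9} → only 6 remains.
R1C9 = 2: row 1 has {6}; col 9 has {1,3,4,7,8}; box has {1,3,4,5,6,7,9} → only 2 remains.
R4C7 = 1: row 4 has {2,3,4,7,8}; col 7 has {3,5,6,7,9}; box has {3,4,5,7,8} → only 1 remains.
R5C7 = 2: row 5 has {3,4,6,7,8}; col 7 has {1,3,5,6,7,9}; box has {1,3,4,5,7,8} → only 2 remains.
R6C9 = 6: row 6 has {5,7,9}; col 9 has {1,2,3,4,7,8}; box has {1,2,3,4,5,7,8} → only 6 remains.
R7C7 = 4: row 7 has {1,2,9}; col 7 has {1,2,3,5,6,7,9}; box has {1,2,3,6,7,8,9} → only 4 remains.
R7C9 = 5: row 7 has {1,2,4,9}; col 9 has {1,2,3,4,6,7,8}; box has {1,2,3,4,6,7,8,9} → only 5 remains.
R1C7 = 8: row 1 has {2,6}; col 7 has {1,2,3,4,5,6,7,9}; box has {1,2,3,4,5,6,7,9} → only 8 remains.
R4C9 = 9: row 4 has {1,2,3,4,7,8}; col 9 has {1,2,3,4,5,6,7,8}; box has {1,2,3,4,5,6,7,8} → only 9 remains.
R4C6 = 6: row 4 has {1,2,3,4,7,8,9}; col 6 has {2,5,8}; box has {7,8} → only 6 remains.
R7C6 = 7: row 7 has {1,2,4,5,9}; col 6 has {2,5,6,8}; box has {3,4,5,8,9} → only 7 remains.
R4C4 = 5: row 4 has {1,2,3,4,6,7,8,9}; col 4 has {3,8}; box has {6,7,8} → only 5 remains.
R5C5 = 1: row 5 has {2,3,4,6,7,8}; col 5 has {4,6,7,9}; box has {5,6,7,8} → only 1 remains.
R5C6 = 9: row 5 has {1,2,3,4,6,7,8}; col 6 has {2,5,6,7,8}; box has {1,5,6,7,8} → only 9 remains.
R7C4 = 6: row 7 has {1,2,4,5,7,9}; col 4 has {3,5,8}; box has {3,4,5,7,8,9} → only 6 remains.
R8C5 = 2: row 8 has {3,4,6,7,8,9}; col 5 has {1,4,6,7,9}; box has {3,4,5,6,7,8,9} → only 2 remains.
R5C3 = 5: row 5 has {1,2,3,4,6,7,8,9}; col 3 has {4,6}; box has {2,3,4,6,7,9} → only 5 remains.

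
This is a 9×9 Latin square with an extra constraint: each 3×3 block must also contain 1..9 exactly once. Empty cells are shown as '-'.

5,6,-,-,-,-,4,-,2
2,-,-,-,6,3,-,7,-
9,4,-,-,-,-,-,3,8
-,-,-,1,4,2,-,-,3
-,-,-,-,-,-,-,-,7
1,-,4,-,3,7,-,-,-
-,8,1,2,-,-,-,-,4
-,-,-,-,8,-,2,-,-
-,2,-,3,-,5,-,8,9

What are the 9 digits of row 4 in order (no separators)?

r2c2 = 1: row 2 has {2,3,6,7}; col 2 has {2,4,6,8}; box has {2,4,5,6,9} → only 1 remains.
r2c3 = 8: row 2 has {1,2,3,6,7}; col 3 has {1,4}; box has {1,2,4,5,6,9} → only 8 remains.
r2c9 = 5: row 2 has {1,2,3,6,7,8}; col 9 has {2,3,4,7,8,9}; box has {2,3,4,7,8} → only 5 remains.
r3c3 = 7: row 3 has {3,4,8,9}; col 3 has {1,4,8}; box has {1,2,4,5,6,8,9} → only 7 remains.
r3c4 = 5: row 3 has {3,4,7,8,9}; col 4 has {1,2,3}; box has {3,6} → only 5 remains.
r3c6 = 1: row 3 has {3,4,5,7,8,9}; col 6 has {2,3,5,7}; box has {3,5,6} → only 1 remains.
r3c7 = 6: row 3 has {1,3,4,5,7,8,9}; col 7 has {2,4}; box has {2,3,4,5,7,8} → only 6 remains.
r6c9 = 6: row 6 has {1,3,4,7}; col 9 has {2,3,4,5,7,8,9}; box has {3,7} → only 6 remains.
r8c9 = 1: row 8 has {2,8}; col 9 has {2,3,4,5,6,7,8,9}; box has {2,4,8,9} → only 1 remains.
r9c3 = 6: row 9 has {2,3,5,8,9}; col 3 has {1,4,7,8}; box has {1,2,8} → only 6 remains.
r9c7 = 7: row 9 has {2,3,5,6,8,9}; col 7 has {2,4,6}; box has {1,2,4,8,9} → only 7 remains.
r1c3 = 3: row 1 has {2,4,5,6}; col 3 has {1,4,6,7,8}; box has {1,2,4,5,6,7,8,9} → only 3 remains.
r2c7 = 9: row 2 has {1,2,3,5,6,7,8}; col 7 has {2,4,6,7}; box has {2,3,4,5,6,7,8} → only 9 remains.
r3c5 = 2: row 3 has {1,3,4,5,6,7,8,9}; col 5 has {3,4,6,8}; box has {1,3,5,6} → only 2 remains.
r9c1 = 4: row 9 has {2,3,5,6,7,8,9}; col 1 has {1,2,5,9}; box has {1,2,6,8} → only 4 remains.
r9c5 = 1: row 9 has {2,3,4,5,6,7,8,9}; col 5 has {2,3,4,6,8}; box has {2,3,5,8} → only 1 remains.
r1c8 = 1: row 1 has {2,3,4,5,6}; col 8 has {3,7,8}; box has {2,3,4,5,6,7,8,9} → only 1 remains.
r2c4 = 4: row 2 has {1,2,3,5,6,7,8,9}; col 4 has {1,2,3,5}; box has {1,2,3,5,6} → only 4 remains.
r4c1 = 6: in row 4, 6 can only go here (every other open cell in that row sees a 6).
r4c7 = 8: in row 4, 8 can only go here (every other open cell in that row sees an 8).
r4c2 = 7: in row 4, 7 can only go here (every other open cell in that row sees a 7).
r6c7 = 5: row 6 has {1,3,4,6,7}; col 7 has {2,4,6,7,8,9}; box has {3,6,7,8} → only 5 remains.
r7c7 = 3: row 7 has {1,2,4,8}; col 7 has {2,4,5,6,7,8,9}; box has {1,2,4,7,8,9} → only 3 remains.
r4c8 = 9: row 4 has {1,2,3,4,6,7,8}; col 8 has {1,3,7,8}; box has {3,5,6,7,8} → only 9 remains.
r5c7 = 1: row 5 has {7}; col 7 has {2,3,4,5,6,7,8,9}; box has {3,5,6,7,8,9} → only 1 remains.
r6c2 = 9: row 6 has {1,3,4,5,6,7}; col 2 has {1,2,4,6,7,8}; box has {1,4,6,7} → only 9 remains.
r6c4 = 8: row 6 has {1,3,4,5,6,7,9}; col 4 has {1,2,3,4,5}; box has {1,2,3,4,7} → only 8 remains.
r6c8 = 2: row 6 has {1,3,4,5,6,7,8,9}; col 8 has {1,3,7,8,9}; box has {1,3,5,6,7,8,9} → only 2 remains.
r7c1 = 7: row 7 has {1,2,3,4,8}; col 1 has {1,2,4,5,6,9}; box has {1,2,4,6,8} → only 7 remains.
r7c5 = 9: row 7 has {1,2,3,4,7,8}; col 5 has {1,2,3,4,6,8}; box has {1,2,3,5,8} → only 9 remains.
r7c6 = 6: row 7 has {1,2,3,4,7,8,9}; col 6 has {1,2,3,5,7}; box has {1,2,3,5,8,9} → only 6 remains.
r7c8 = 5: row 7 has {1,2,3,4,6,7,8,9}; col 8 has {1,2,3,7,8,9}; box has {1,2,3,4,7,8,9} → only 5 remains.
r8c1 = 3: row 8 has {1,2,8}; col 1 has {1,2,4,5,6,7,9}; box has {1,2,4,6,7,8} → only 3 remains.
r8c2 = 5: row 8 has {1,2,3,8}; col 2 has {1,2,4,6,7,8,9}; box has {1,2,3,4,6,7,8} → only 5 remains.
r8c3 = 9: row 8 has {1,2,3,5,8}; col 3 has {1,3,4,6,7,8}; box has {1,2,3,4,5,6,7,8} → only 9 remains.
r8c4 = 7: row 8 has {1,2,3,5,8,9}; col 4 has {1,2,3,4,5,8}; box has {1,2,3,5,6,8,9} → only 7 remains.
r8c6 = 4: row 8 has {1,2,3,5,7,8,9}; col 6 has {1,2,3,5,6,7}; box has {1,2,3,5,6,7,8,9} → only 4 remains.
r8c8 = 6: row 8 has {1,2,3,4,5,7,8,9}; col 8 has {1,2,3,5,7,8,9}; box has {1,2,3,4,5,7,8,9} → only 6 remains.
r1c4 = 9: row 1 has {1,2,3,4,5,6}; col 4 has {1,2,3,4,5,7,8}; box has {1,2,3,4,5,6} → only 9 remains.
r1c5 = 7: row 1 has {1,2,3,4,5,6,9}; col 5 has {1,2,3,4,6,8,9}; box has {1,2,3,4,5,6,9} → only 7 remains.
r1c6 = 8: row 1 has {1,2,3,4,5,6,7,9}; col 6 has {1,2,3,4,5,6,7}; box has {1,2,3,4,5,6,7,9} → only 8 remains.
r4c3 = 5: row 4 has {1,2,3,4,6,7,8,9}; col 3 has {1,3,4,6,7,8,9}; box has {1,4,6,7,9} → only 5 remains.

675142893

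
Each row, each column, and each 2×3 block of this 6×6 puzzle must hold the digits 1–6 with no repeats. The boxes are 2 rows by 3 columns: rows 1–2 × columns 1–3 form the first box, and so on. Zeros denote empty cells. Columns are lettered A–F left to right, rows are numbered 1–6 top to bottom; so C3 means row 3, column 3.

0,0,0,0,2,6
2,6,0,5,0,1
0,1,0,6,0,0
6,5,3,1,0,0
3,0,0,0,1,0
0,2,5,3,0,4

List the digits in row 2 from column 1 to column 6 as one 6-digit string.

D1 = 4 (sole candidate).
C2 = 4: row 2 has {1,2,5,6}; col 3 has {3,5}; box has {2,6} → only 4 remains.
E2 = 3: row 2 has {1,2,4,5,6}; col 5 has {1,2}; box has {1,2,4,5,6} → only 3 remains.

264531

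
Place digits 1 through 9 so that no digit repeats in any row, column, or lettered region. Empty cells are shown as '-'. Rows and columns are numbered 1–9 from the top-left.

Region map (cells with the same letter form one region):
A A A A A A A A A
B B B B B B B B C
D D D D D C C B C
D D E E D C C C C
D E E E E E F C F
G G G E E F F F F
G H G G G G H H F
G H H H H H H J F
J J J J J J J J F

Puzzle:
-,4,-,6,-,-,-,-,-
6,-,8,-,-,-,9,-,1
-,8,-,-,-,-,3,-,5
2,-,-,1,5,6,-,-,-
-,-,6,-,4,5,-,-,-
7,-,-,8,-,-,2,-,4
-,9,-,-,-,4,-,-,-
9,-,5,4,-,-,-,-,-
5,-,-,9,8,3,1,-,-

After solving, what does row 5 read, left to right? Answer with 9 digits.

126345879

r3c4 = 7: row 3 has {3,5,8}; col 4 has {1,4,6,8,9}; region has {2,5,8} → only 7 remains.
r4c2 = 3: row 4 has {1,2,5,6}; col 2 has {4,8,9}; region has {2,5,7,8} → only 3 remains.
r5c1 = 1: row 5 has {4,5,6}; col 1 has {2,5,6,7,9}; region has {2,3,5,7,8} → only 1 remains.
r3c1 = 4: row 3 has {3,5,7,8}; col 1 has {1,2,5,6,7,9}; region has {1,2,3,5,7,8} → only 4 remains.
r3c3 = 9: row 3 has {3,4,5,7,8}; col 3 has {5,6,8}; region has {1,2,3,4,5,7,8} → only 9 remains.
r3c5 = 6: row 3 has {3,4,5,7,8,9}; col 5 has {4,5,8}; region has {1,2,3,4,5,7,8,9} → only 6 remains.
r3c6 = 2: row 3 has {3,4,5,6,7,8,9}; col 6 has {3,4,5,6}; region has {1,3,5,6} → only 2 remains.
r3c8 = 1: row 3 has {2,3,4,5,6,7,8,9}; col 8 has {}; region has {6,8,9} → only 1 remains.
r4c3 = 7: row 4 has {1,2,3,5,6}; col 3 has {5,6,8,9}; region has {1,4,5,6,8} → only 7 remains.
r5c2 = 2: row 5 has {1,4,5,6}; col 2 has {3,4,8,9}; region has {1,4,5,6,7,8} → only 2 remains.
r5c4 = 3: row 5 has {1,2,4,5,6}; col 4 has {1,4,6,7,8,9}; region has {1,2,4,5,6,7,8} → only 3 remains.
r6c5 = 9: row 6 has {2,4,7,8}; col 5 has {4,5,6,8}; region has {1,2,3,4,5,6,7,8} → only 9 remains.
r6c6 = 1: row 6 has {2,4,7,8,9}; col 6 has {2,3,4,5,6}; region has {2,4} → only 1 remains.
r2c6 = 7: row 2 has {1,6,8,9}; col 6 has {1,2,3,4,5,6}; region has {1,6,8,9} → only 7 remains.
r6c3 = 3: row 6 has {1,2,4,7,8,9}; col 3 has {5,6,7,8,9}; region has {4,7,9} → only 3 remains.
r7c1 = 8: row 7 has {4,9}; col 1 has {1,2,4,5,6,7,9}; region has {3,4,7,9} → only 8 remains.
r8c6 = 8: row 8 has {4,5,9}; col 6 has {1,2,3,4,5,6,7}; region has {4,5,9} → only 8 remains.
r1c1 = 3: row 1 has {4,6}; col 1 has {1,2,4,5,6,7,8,9}; region has {4,6} → only 3 remains.
r1c6 = 9: row 1 has {3,4,6}; col 6 has {1,2,3,4,5,6,7,8}; region has {3,4,6} → only 9 remains.
r2c2 = 5: row 2 has {1,6,7,8,9}; col 2 has {2,3,4,8,9}; region has {1,6,7,8,9} → only 5 remains.
r2c4 = 2: row 2 has {1,5,6,7,8,9}; col 4 has {1,3,4,6,7,8,9}; region has {1,5,6,7,8,9} → only 2 remains.
r2c5 = 3: row 2 has {1,2,5,6,7,8,9}; col 5 has {4,5,6,8,9}; region has {1,2,5,6,7,8,9} → only 3 remains.
r2c8 = 4: row 2 has {1,2,3,5,6,7,8,9}; col 8 has {1}; region has {1,2,3,5,6,7,8,9} → only 4 remains.
r6c2 = 6: row 6 has {1,2,3,4,7,8,9}; col 2 has {2,3,4,5,8,9}; region has {3,4,7,8,9} → only 6 remains.
r6c8 = 5: row 6 has {1,2,3,4,6,7,8,9}; col 8 has {1,4}; region has {1,2,4} → only 5 remains.
r7c4 = 5: row 7 has {4,8,9}; col 4 has {1,2,3,4,6,7,8,9}; region has {3,4,6,7,8,9} → only 5 remains.
r9c2 = 7: row 9 has {1,3,5,8,9}; col 2 has {2,3,4,5,6,8,9}; region has {1,3,5,8,9} → only 7 remains.
r9c9 = 6: row 9 has {1,3,5,7,8,9}; col 9 has {1,4,5}; region has {1,2,4,5} → only 6 remains.
r8c2 = 1: row 8 has {4,5,8,9}; col 2 has {2,3,4,5,6,7,8,9}; region has {4,5,8,9} → only 1 remains.
r9c8 = 2: row 9 has {1,3,5,6,7,8,9}; col 8 has {1,4,5}; region has {1,3,5,7,8,9} → only 2 remains.
r8c8 = 6: row 8 has {1,4,5,8,9}; col 8 has {1,2,4,5}; region has {1,2,3,5,7,8,9} → only 6 remains.
r9c3 = 4: row 9 has {1,2,3,5,6,7,8,9}; col 3 has {3,5,6,7,8,9}; region has {1,2,3,5,6,7,8,9} → only 4 remains.
r8c7 = 7: row 8 has {1,4,5,6,8,9}; col 7 has {1,2,3,9}; region has {1,4,5,8,9} → only 7 remains.
r8c9 = 3: row 8 has {1,4,5,6,7,8,9}; col 9 has {1,4,5,6}; region has {1,2,4,5,6} → only 3 remains.
r5c7 = 8: row 5 has {1,2,3,4,5,6}; col 7 has {1,2,3,7,9}; region has {1,2,3,4,5,6} → only 8 remains.
r7c7 = 6: row 7 has {4,5,8,9}; col 7 has {1,2,3,7,8,9}; region has {1,4,5,7,8,9} → only 6 remains.
r7c8 = 3: row 7 has {4,5,6,8,9}; col 8 has {1,2,4,5,6}; region has {1,4,5,6,7,8,9} → only 3 remains.
r7c9 = 7: row 7 has {3,4,5,6,8,9}; col 9 has {1,3,4,5,6}; region has {1,2,3,4,5,6,8} → only 7 remains.
r8c5 = 2: row 8 has {1,3,4,5,6,7,8,9}; col 5 has {3,4,5,6,8,9}; region has {1,3,4,5,6,7,8,9} → only 2 remains.
r1c7 = 5: row 1 has {3,4,6,9}; col 7 has {1,2,3,6,7,8,9}; region has {3,4,6,9} → only 5 remains.
r4c7 = 4: row 4 has {1,2,3,5,6,7}; col 7 has {1,2,3,5,6,7,8,9}; region has {1,2,3,5,6} → only 4 remains.
r5c9 = 9: row 5 has {1,2,3,4,5,6,8}; col 9 has {1,3,4,5,6,7}; region has {1,2,3,4,5,6,7,8} → only 9 remains.
r7c5 = 1: row 7 has {3,4,5,6,7,8,9}; col 5 has {2,3,4,5,6,8,9}; region has {3,4,5,6,7,8,9} → only 1 remains.
r1c5 = 7: row 1 has {3,4,5,6,9}; col 5 has {1,2,3,4,5,6,8,9}; region has {3,4,5,6,9} → only 7 remains.
r1c8 = 8: row 1 has {3,4,5,6,7,9}; col 8 has {1,2,3,4,5,6}; region has {3,4,5,6,7,9} → only 8 remains.
r1c9 = 2: row 1 has {3,4,5,6,7,8,9}; col 9 has {1,3,4,5,6,7,9}; region has {3,4,5,6,7,8,9} → only 2 remains.
r4c8 = 9: row 4 has {1,2,3,4,5,6,7}; col 8 has {1,2,3,4,5,6,8}; region has {1,2,3,4,5,6} → only 9 remains.
r4c9 = 8: row 4 has {1,2,3,4,5,6,7,9}; col 9 has {1,2,3,4,5,6,7,9}; region has {1,2,3,4,5,6,9} → only 8 remains.
r5c8 = 7: row 5 has {1,2,3,4,5,6,8,9}; col 8 has {1,2,3,4,5,6,8,9}; region has {1,2,3,4,5,6,8,9} → only 7 remains.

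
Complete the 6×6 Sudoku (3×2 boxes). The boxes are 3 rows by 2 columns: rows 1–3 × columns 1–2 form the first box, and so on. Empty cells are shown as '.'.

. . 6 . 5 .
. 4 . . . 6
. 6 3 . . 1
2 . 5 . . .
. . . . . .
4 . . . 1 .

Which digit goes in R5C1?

6

R3C1 = 5: row 3 has {1,3,6}; col 1 has {2,4}; box has {4,6} → only 5 remains.
R6C3 = 2: row 6 has {1,4}; col 3 has {3,5,6}; box has {5} → only 2 remains.
R2C3 = 1: row 2 has {4,6}; col 3 has {2,3,5,6}; box has {3,6} → only 1 remains.
R5C3 = 4: row 5 has {}; col 3 has {1,2,3,5,6}; box has {2,5} → only 4 remains.
R2C1 = 3: row 2 has {1,4,6}; col 1 has {2,4,5}; box has {4,5,6} → only 3 remains.
R2C5 = 2: row 2 has {1,3,4,6}; col 5 has {1,5}; box has {1,5,6} → only 2 remains.
R3C5 = 4: row 3 has {1,3,5,6}; col 5 has {1,2,5}; box has {1,2,5,6} → only 4 remains.
R1C1 = 1: row 1 has {5,6}; col 1 has {2,3,4,5}; box has {3,4,5,6} → only 1 remains.
R1C2 = 2: row 1 has {1,5,6}; col 2 has {4,6}; box has {1,3,4,5,6} → only 2 remains.
R1C4 = 4: row 1 has {1,2,5,6}; col 4 has {}; box has {1,3,6} → only 4 remains.
R1C6 = 3: row 1 has {1,2,4,5,6}; col 6 has {1,6}; box has {1,2,4,5,6} → only 3 remains.
R2C4 = 5: row 2 has {1,2,3,4,6}; col 4 has {4}; box has {1,3,4,6} → only 5 remains.
R3C4 = 2: row 3 has {1,3,4,5,6}; col 4 has {4,5}; box has {1,3,4,5,6} → only 2 remains.
R4C6 = 4: row 4 has {2,5}; col 6 has {1,3,6}; box has {1} → only 4 remains.
R5C1 = 6: row 5 has {4}; col 1 has {1,2,3,4,5}; box has {2,4} → only 6 remains.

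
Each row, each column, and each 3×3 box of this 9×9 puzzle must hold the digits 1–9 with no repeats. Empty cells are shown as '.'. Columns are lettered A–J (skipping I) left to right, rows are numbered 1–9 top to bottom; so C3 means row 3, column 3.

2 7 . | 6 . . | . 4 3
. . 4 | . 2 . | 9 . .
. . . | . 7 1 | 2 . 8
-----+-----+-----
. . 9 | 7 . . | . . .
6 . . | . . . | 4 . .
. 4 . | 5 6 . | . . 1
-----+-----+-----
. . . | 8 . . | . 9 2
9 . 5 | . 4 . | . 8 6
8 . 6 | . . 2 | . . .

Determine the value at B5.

5

D2 = 3: row 2 has {2,4,9}; col 4 has {5,6,7,8}; box has {1,2,6,7} → only 3 remains.
C3 = 3: row 3 has {1,2,7,8}; col 3 has {4,5,6,9}; box has {2,4,7} → only 3 remains.
J4 = 5: row 4 has {7,9}; col 9 has {1,2,3,6,8}; box has {1,4} → only 5 remains.
D8 = 1: row 8 has {4,5,6,8,9}; col 4 has {3,5,6,7,8}; box has {2,4,8} → only 1 remains.
D9 = 9: row 9 has {2,6,8}; col 4 has {1,3,5,6,7,8}; box has {1,2,4,8} → only 9 remains.
J2 = 7: row 2 has {2,3,4,9}; col 9 has {1,2,3,5,6,8}; box has {2,3,4,8,9} → only 7 remains.
A3 = 5: row 3 has {1,2,3,7,8}; col 1 has {2,6,8,9}; box has {2,3,4,7} → only 5 remains.
D3 = 4: row 3 has {1,2,3,5,7,8}; col 4 has {1,3,5,6,7,8,9}; box has {1,2,3,6,7} → only 4 remains.
H3 = 6: row 3 has {1,2,3,4,5,7,8}; col 8 has {4,8,9}; box has {2,3,4,7,8,9} → only 6 remains.
D5 = 2: row 5 has {4,6}; col 4 has {1,3,4,5,6,7,8,9}; box has {5,6,7} → only 2 remains.
J5 = 9: row 5 has {2,4,6}; col 9 has {1,2,3,5,6,7,8}; box has {1,4,5} → only 9 remains.
J9 = 4: row 9 has {2,6,8,9}; col 9 has {1,2,3,5,6,7,8,9}; box has {2,6,8,9} → only 4 remains.
A2 = 1: row 2 has {2,3,4,7,9}; col 1 has {2,5,6,8,9}; box has {2,3,4,5,7} → only 1 remains.
H2 = 5: row 2 has {1,2,3,4,7,9}; col 8 has {4,6,8,9}; box has {2,3,4,6,7,8,9} → only 5 remains.
B3 = 9: row 3 has {1,2,3,4,5,6,7,8}; col 2 has {4,7}; box has {1,2,3,4,5,7} → only 9 remains.
A4 = 3: row 4 has {5,7,9}; col 1 has {1,2,5,6,8,9}; box has {4,6,9} → only 3 remains.
H4 = 2: row 4 has {3,5,7,9}; col 8 has {4,5,6,8,9}; box has {1,4,5,9} → only 2 remains.
A6 = 7: row 6 has {1,4,5,6}; col 1 has {1,2,3,5,6,8,9}; box has {3,4,6,9} → only 7 remains.
H6 = 3: row 6 has {1,4,5,6,7}; col 8 has {2,4,5,6,8,9}; box has {1,2,4,5,9} → only 3 remains.
A7 = 4: row 7 has {2,8,9}; col 1 has {1,2,3,5,6,7,8,9}; box has {5,6,8,9} → only 4 remains.
C1 = 8: row 1 has {2,3,4,6,7}; col 3 has {3,4,5,6,9}; box has {1,2,3,4,5,7,9} → only 8 remains.
G1 = 1: row 1 has {2,3,4,6,7,8}; col 7 has {2,4,9}; box has {2,3,4,5,6,7,8,9} → only 1 remains.
B2 = 6: row 2 has {1,2,3,4,5,7,9}; col 2 has {4,7,9}; box has {1,2,3,4,5,7,8,9} → only 6 remains.
F2 = 8: row 2 has {1,2,3,4,5,6,7,9}; col 6 has {1,2}; box has {1,2,3,4,6,7} → only 8 remains.
F4 = 4: row 4 has {2,3,5,7,9}; col 6 has {1,2,8}; box has {2,5,6,7} → only 4 remains.
C5 = 1: row 5 has {2,4,6,9}; col 3 has {3,4,5,6,8,9}; box has {3,4,6,7,9} → only 1 remains.
F5 = 3: row 5 has {1,2,4,6,9}; col 6 has {1,2,4,8}; box has {2,4,5,6,7} → only 3 remains.
H5 = 7: row 5 has {1,2,3,4,6,9}; col 8 has {2,3,4,5,6,8,9}; box has {1,2,3,4,5,9} → only 7 remains.
C6 = 2: row 6 has {1,3,4,5,6,7}; col 3 has {1,3,4,5,6,8,9}; box has {1,3,4,6,7,9} → only 2 remains.
F6 = 9: row 6 has {1,2,3,4,5,6,7}; col 6 has {1,2,3,4,8}; box has {2,3,4,5,6,7} → only 9 remains.
G6 = 8: row 6 has {1,2,3,4,5,6,7,9}; col 7 has {1,2,4,9}; box has {1,2,3,4,5,7,9} → only 8 remains.
C7 = 7: row 7 has {2,4,8,9}; col 3 has {1,2,3,4,5,6,8,9}; box has {4,5,6,8,9} → only 7 remains.
F8 = 7: row 8 has {1,4,5,6,8,9}; col 6 has {1,2,3,4,8,9}; box has {1,2,4,8,9} → only 7 remains.
G8 = 3: row 8 has {1,4,5,6,7,8,9}; col 7 has {1,2,4,8,9}; box has {2,4,6,8,9} → only 3 remains.
H9 = 1: row 9 has {2,4,6,8,9}; col 8 has {2,3,4,5,6,7,8,9}; box has {2,3,4,6,8,9} → only 1 remains.
F1 = 5: row 1 has {1,2,3,4,6,7,8}; col 6 has {1,2,3,4,7,8,9}; box has {1,2,3,4,6,7,8} → only 5 remains.
B4 = 8: row 4 has {2,3,4,5,7,9}; col 2 has {4,6,7,9}; box has {1,2,3,4,6,7,9} → only 8 remains.
E4 = 1: row 4 has {2,3,4,5,7,8,9}; col 5 has {2,4,6,7}; box has {2,3,4,5,6,7,9} → only 1 remains.
G4 = 6: row 4 has {1,2,3,4,5,7,8,9}; col 7 has {1,2,3,4,8,9}; box has {1,2,3,4,5,7,8,9} → only 6 remains.
B5 = 5: row 5 has {1,2,3,4,6,7,9}; col 2 has {4,6,7,8,9}; box has {1,2,3,4,6,7,8,9} → only 5 remains.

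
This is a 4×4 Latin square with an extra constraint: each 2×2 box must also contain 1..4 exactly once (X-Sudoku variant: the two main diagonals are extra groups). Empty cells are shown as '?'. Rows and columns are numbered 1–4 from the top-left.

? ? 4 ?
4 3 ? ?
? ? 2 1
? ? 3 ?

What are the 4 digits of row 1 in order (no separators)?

1243

row 1, column 1 = 1: row 1 has {4}; col 1 has {4}; box has {3,4}; main diagonal has {2,3} → only 1 remains.
row 1, column 2 = 2: row 1 has {1,4}; col 2 has {3}; box has {1,3,4} → only 2 remains.
row 1, column 4 = 3: row 1 has {1,2,4}; col 4 has {1}; box has {4}; anti-diagonal has {} → only 3 remains.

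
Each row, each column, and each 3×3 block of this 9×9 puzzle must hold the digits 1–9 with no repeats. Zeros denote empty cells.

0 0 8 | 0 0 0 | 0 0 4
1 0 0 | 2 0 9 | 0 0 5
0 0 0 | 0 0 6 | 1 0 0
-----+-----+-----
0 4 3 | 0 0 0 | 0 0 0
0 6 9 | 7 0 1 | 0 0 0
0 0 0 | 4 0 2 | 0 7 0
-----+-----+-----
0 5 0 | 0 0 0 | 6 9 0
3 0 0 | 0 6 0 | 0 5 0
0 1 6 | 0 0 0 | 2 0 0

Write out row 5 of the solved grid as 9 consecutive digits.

269731548

R6C2 = 8: row 6 has {2,4,7}; col 2 has {1,4,5,6}; box has {3,4,6,9} → only 8 remains.
R6C1 = 5: row 6 has {2,4,7,8}; col 1 has {1,3}; box has {3,4,6,8,9} → only 5 remains.
R6C3 = 1: row 6 has {2,4,5,7,8}; col 3 has {3,6,8,9}; box has {3,4,5,6,8,9} → only 1 remains.
R5C1 = 2: row 5 has {1,6,7,9}; col 1 has {1,3,5}; box has {1,3,4,5,6,8,9} → only 2 remains.
R4C1 = 7: row 4 has {3,4}; col 1 has {1,2,3,5}; box has {1,2,3,4,5,6,8,9} → only 7 remains.
R2C8 = 6: in row 2, 6 can only go here (every other open cell in that row sees a 6).
R1C1 = 6: in row 1, 6 can only go here (every other open cell in that row sees a 6).
R6C9 = 6: in row 6, 6 can only go here (every other open cell in that row sees a 6).
R4C4 = 6: in row 4, 6 can only go here (every other open cell in that row sees a 6).
R3C3 = 5: in column 3, 5 can only go here (every other open cell in that column sees a 5).
R7C5 = 2: in column 5, 2 can only go here (every other open cell in that column sees a 2).
R8C3 = 2: in column 3, 2 can only go here (every other open cell in that column sees a 2).
R1C5 = 1: in column 5, 1 can only go here (every other open cell in that column sees a 1).
R4C8 = 1: in column 8, 1 can only go here (every other open cell in that column sees a 1).
R4C9 = 2: in row 4, 2 can only go here (every other open cell in that row sees a 2).
R3C9 = 9: in column 9, 9 can only go here (every other open cell in that column sees a 9).
R3C1 = 4: row 3 has {1,5,6,9}; col 1 has {1,2,3,5,6,7}; box has {1,5,6,8} → only 4 remains.
R7C1 = 8: row 7 has {2,5,6,9}; col 1 has {1,2,3,4,5,6,7}; box has {1,2,3,5,6} → only 8 remains.
R9C1 = 9: row 9 has {1,2,6}; col 1 has {1,2,3,4,5,6,7,8}; box has {1,2,3,5,6,8} → only 9 remains.
R2C3 = 7: row 2 has {1,2,5,6,9}; col 3 has {1,2,3,5,6,8,9}; box has {1,4,5,6,8} → only 7 remains.
R7C3 = 4: row 7 has {2,5,6,8,9}; col 3 has {1,2,3,5,6,7,8,9}; box has {1,2,3,5,6,8,9} → only 4 remains.
R8C2 = 7: row 8 has {2,3,5,6}; col 2 has {1,4,5,6,8}; box has {1,2,3,4,5,6,8,9} → only 7 remains.
R2C2 = 3: row 2 has {1,2,5,6,7,9}; col 2 has {1,4,5,6,7,8}; box has {1,4,5,6,7,8} → only 3 remains.
R2C7 = 8: row 2 has {1,2,3,5,6,7,9}; col 7 has {1,2,6}; box has {1,4,5,6,9} → only 8 remains.
R3C2 = 2: row 3 has {1,4,5,6,9}; col 2 has {1,3,4,5,6,7,8}; box has {1,3,4,5,6,7,8} → only 2 remains.
R3C8 = 3: row 3 has {1,2,4,5,6,9}; col 8 has {1,5,6,7,9}; box has {1,4,5,6,8,9} → only 3 remains.
R8C7 = 4: row 8 has {2,3,5,6,7}; col 7 has {1,2,6,8}; box has {2,5,6,9} → only 4 remains.
R9C8 = 8: row 9 has {1,2,6,9}; col 8 has {1,3,5,6,7,9}; box has {2,4,5,6,9} → only 8 remains.
R1C2 = 9: row 1 has {1,4,6,8}; col 2 has {1,2,3,4,5,6,7,8}; box has {1,2,3,4,5,6,7,8} → only 9 remains.
R1C7 = 7: row 1 has {1,4,6,8,9}; col 7 has {1,2,4,6,8}; box has {1,3,4,5,6,8,9} → only 7 remains.
R1C8 = 2: row 1 has {1,4,6,7,8,9}; col 8 has {1,3,5,6,7,8,9}; box has {1,3,4,5,6,7,8,9} → only 2 remains.
R2C5 = 4: row 2 has {1,2,3,5,6,7,8,9}; col 5 has {1,2,6}; box has {1,2,6,9} → only 4 remains.
R3C4 = 8: row 3 has {1,2,3,4,5,6,9}; col 4 has {2,4,6,7}; box has {1,2,4,6,9} → only 8 remains.
R3C5 = 7: row 3 has {1,2,3,4,5,6,8,9}; col 5 has {1,2,4,6}; box has {1,2,4,6,8,9} → only 7 remains.
R5C8 = 4: row 5 has {1,2,6,7,9}; col 8 has {1,2,3,5,6,7,8,9}; box has {1,2,6,7} → only 4 remains.
R8C6 = 8: row 8 has {2,3,4,5,6,7}; col 6 has {1,2,6,9}; box has {2,6} → only 8 remains.
R8C9 = 1: row 8 has {2,3,4,5,6,7,8}; col 9 has {2,4,5,6,9}; box has {2,4,5,6,8,9} → only 1 remains.
R4C6 = 5: row 4 has {1,2,3,4,6,7}; col 6 has {1,2,6,8,9}; box has {1,2,4,6,7} → only 5 remains.
R4C7 = 9: row 4 has {1,2,3,4,5,6,7}; col 7 has {1,2,4,6,7,8}; box has {1,2,4,6,7} → only 9 remains.
R6C7 = 3: row 6 has {1,2,4,5,6,7,8}; col 7 has {1,2,4,6,7,8,9}; box has {1,2,4,6,7,9} → only 3 remains.
R8C4 = 9: row 8 has {1,2,3,4,5,6,7,8}; col 4 has {2,4,6,7,8}; box has {2,6,8} → only 9 remains.
R1C6 = 3: row 1 has {1,2,4,6,7,8,9}; col 6 has {1,2,5,6,8,9}; box has {1,2,4,6,7,8,9} → only 3 remains.
R4C5 = 8: row 4 has {1,2,3,4,5,6,7,9}; col 5 has {1,2,4,6,7}; box has {1,2,4,5,6,7} → only 8 remains.
R5C5 = 3: row 5 has {1,2,4,6,7,9}; col 5 has {1,2,4,6,7,8}; box has {1,2,4,5,6,7,8} → only 3 remains.
R5C7 = 5: row 5 has {1,2,3,4,6,7,9}; col 7 has {1,2,3,4,6,7,8,9}; box has {1,2,3,4,6,7,9} → only 5 remains.
R5C9 = 8: row 5 has {1,2,3,4,5,6,7,9}; col 9 has {1,2,4,5,6,9}; box has {1,2,3,4,5,6,7,9} → only 8 remains.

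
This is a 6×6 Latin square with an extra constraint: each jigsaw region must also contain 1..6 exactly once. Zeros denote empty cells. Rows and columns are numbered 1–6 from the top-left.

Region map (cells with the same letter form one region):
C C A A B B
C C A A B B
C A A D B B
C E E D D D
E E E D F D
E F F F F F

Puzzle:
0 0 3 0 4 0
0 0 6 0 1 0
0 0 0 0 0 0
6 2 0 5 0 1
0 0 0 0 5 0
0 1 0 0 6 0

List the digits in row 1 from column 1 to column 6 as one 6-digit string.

row 1, column 2 = 5: row 1 has {3,4}; col 2 has {1,2}; region has {6} → only 5 remains.
row 3, column 2 = 4 (sole candidate).
row 4, column 3 = 4 (sole candidate).
row 4, column 5 = 3 (sole candidate).
row 5, column 3 = 1 (sole candidate).
row 6, column 3 = 2 (sole candidate).
row 2, column 2 = 3 (sole candidate).
row 2, column 4 = 2 (sole candidate).
row 2, column 6 = 5 (sole candidate).
row 3, column 3 = 5 (sole candidate).
row 3, column 4 = 6 (sole candidate).
row 3, column 5 = 2 (sole candidate).
row 3, column 6 = 3 (sole candidate).
row 5, column 1 = 3 (sole candidate).
row 5, column 2 = 6 (sole candidate).
row 5, column 4 = 4 (sole candidate).
row 5, column 6 = 2 (sole candidate).
row 6, column 1 = 5 (sole candidate).
row 6, column 4 = 3 (sole candidate).
row 6, column 6 = 4 (sole candidate).
row 1, column 4 = 1: row 1 has {3,4,5}; col 4 has {2,3,4,5,6}; region has {2,3,4,5,6} → only 1 remains.
row 1, column 6 = 6: row 1 has {1,3,4,5}; col 6 has {1,2,3,4,5}; region has {1,2,3,4,5} → only 6 remains.
row 2, column 1 = 4 (sole candidate).
row 3, column 1 = 1 (sole candidate).
row 1, column 1 = 2: row 1 has {1,3,4,5,6}; col 1 has {1,3,4,5,6}; region has {1,3,4,5,6} → only 2 remains.

253146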